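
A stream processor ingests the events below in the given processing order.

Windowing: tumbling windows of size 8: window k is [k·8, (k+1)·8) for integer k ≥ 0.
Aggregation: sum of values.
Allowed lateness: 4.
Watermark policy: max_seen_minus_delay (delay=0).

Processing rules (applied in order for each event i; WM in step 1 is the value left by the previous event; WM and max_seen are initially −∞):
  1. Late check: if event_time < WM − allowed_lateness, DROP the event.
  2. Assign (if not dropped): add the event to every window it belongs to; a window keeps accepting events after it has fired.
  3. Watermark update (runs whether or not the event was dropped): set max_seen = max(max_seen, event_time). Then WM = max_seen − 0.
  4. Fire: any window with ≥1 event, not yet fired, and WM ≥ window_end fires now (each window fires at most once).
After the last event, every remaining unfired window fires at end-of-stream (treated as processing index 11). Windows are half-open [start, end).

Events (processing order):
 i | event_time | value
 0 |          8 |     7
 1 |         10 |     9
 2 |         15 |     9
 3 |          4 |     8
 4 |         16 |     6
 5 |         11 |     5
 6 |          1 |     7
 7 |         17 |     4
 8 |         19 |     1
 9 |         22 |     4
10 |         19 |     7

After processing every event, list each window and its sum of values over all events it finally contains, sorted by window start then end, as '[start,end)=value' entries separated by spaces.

i=0 t=8 v=7: → [8,16); WM=8
i=1 t=10 v=9: → [8,16); WM=10
i=2 t=15 v=9: → [8,16); WM=15
i=3 t=4 v=8: DROP (t<15-4); WM=15
i=4 t=16 v=6: → [16,24); WM=16; [8,16) fires=25
i=5 t=11 v=5: DROP (t<16-4); WM=16
i=6 t=1 v=7: DROP (t<16-4); WM=16
i=7 t=17 v=4: → [16,24); WM=17
i=8 t=19 v=1: → [16,24); WM=19
i=9 t=22 v=4: → [16,24); WM=22
i=10 t=19 v=7: → [16,24); WM=22

[8,16)=25 [16,24)=22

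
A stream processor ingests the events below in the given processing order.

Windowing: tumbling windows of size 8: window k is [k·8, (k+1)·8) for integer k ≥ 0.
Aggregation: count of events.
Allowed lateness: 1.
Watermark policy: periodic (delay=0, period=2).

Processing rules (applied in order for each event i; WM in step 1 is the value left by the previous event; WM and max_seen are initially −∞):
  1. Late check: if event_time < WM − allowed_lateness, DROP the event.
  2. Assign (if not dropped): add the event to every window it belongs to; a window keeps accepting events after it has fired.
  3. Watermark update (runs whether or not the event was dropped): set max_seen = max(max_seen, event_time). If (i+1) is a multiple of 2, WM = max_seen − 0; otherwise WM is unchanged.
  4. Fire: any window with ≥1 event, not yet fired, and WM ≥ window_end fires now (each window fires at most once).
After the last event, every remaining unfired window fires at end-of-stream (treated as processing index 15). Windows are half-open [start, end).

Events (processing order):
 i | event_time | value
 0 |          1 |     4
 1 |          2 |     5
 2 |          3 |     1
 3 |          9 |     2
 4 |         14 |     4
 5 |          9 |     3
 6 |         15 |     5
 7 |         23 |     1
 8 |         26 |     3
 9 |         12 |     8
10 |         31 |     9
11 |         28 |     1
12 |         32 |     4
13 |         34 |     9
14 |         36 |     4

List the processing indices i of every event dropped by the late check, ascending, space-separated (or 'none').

i=0 t=1 v=4: → [0,8); WM=−∞
i=1 t=2 v=5: → [0,8); WM=2
i=2 t=3 v=1: → [0,8); WM=2
i=3 t=9 v=2: → [8,16); WM=9; [0,8) fires=3
i=4 t=14 v=4: → [8,16); WM=9
i=5 t=9 v=3: → [8,16); WM=14
i=6 t=15 v=5: → [8,16); WM=14
i=7 t=23 v=1: → [16,24); WM=23; [8,16) fires=4
i=8 t=26 v=3: → [24,32); WM=23
i=9 t=12 v=8: DROP (t<23-1); WM=26; [16,24) fires=1
i=10 t=31 v=9: → [24,32); WM=26
i=11 t=28 v=1: → [24,32); WM=31
i=12 t=32 v=4: → [32,40); WM=31
i=13 t=34 v=9: → [32,40); WM=34; [24,32) fires=3
i=14 t=36 v=4: → [32,40); WM=34

9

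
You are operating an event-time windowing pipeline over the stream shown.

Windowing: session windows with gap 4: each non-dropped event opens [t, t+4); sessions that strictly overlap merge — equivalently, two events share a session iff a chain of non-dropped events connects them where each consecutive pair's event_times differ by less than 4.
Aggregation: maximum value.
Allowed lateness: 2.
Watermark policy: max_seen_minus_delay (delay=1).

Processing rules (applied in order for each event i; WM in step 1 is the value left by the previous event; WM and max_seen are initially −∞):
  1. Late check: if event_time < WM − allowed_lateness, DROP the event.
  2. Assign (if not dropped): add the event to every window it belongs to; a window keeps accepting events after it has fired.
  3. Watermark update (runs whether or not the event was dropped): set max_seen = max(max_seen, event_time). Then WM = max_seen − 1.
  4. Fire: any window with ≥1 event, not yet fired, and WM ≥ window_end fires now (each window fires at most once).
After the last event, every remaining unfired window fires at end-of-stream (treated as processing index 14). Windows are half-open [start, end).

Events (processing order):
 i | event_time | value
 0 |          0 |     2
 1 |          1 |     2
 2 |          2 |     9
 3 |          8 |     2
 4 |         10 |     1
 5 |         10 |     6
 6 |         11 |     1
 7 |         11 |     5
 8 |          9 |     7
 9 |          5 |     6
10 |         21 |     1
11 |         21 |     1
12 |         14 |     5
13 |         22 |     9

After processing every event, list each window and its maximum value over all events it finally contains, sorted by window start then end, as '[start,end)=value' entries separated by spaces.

i=0 t=0 v=2: → [0,4); WM=-1
i=1 t=1 v=2: → [0,5); WM=0
i=2 t=2 v=9: → [0,6); WM=1
i=3 t=8 v=2: → [8,12); WM=7
i=4 t=10 v=1: → [8,14); WM=9
i=5 t=10 v=6: → [8,14); WM=9
i=6 t=11 v=1: → [8,15); WM=10
i=7 t=11 v=5: → [8,15); WM=10
i=8 t=9 v=7: → [8,15); WM=10
i=9 t=5 v=6: DROP (t<10-2); WM=10
i=10 t=21 v=1: → [21,25); WM=20
i=11 t=21 v=1: → [21,25); WM=20
i=12 t=14 v=5: DROP (t<20-2); WM=20
i=13 t=22 v=9: → [21,26); WM=21

[0,6)=9 [8,15)=7 [21,26)=9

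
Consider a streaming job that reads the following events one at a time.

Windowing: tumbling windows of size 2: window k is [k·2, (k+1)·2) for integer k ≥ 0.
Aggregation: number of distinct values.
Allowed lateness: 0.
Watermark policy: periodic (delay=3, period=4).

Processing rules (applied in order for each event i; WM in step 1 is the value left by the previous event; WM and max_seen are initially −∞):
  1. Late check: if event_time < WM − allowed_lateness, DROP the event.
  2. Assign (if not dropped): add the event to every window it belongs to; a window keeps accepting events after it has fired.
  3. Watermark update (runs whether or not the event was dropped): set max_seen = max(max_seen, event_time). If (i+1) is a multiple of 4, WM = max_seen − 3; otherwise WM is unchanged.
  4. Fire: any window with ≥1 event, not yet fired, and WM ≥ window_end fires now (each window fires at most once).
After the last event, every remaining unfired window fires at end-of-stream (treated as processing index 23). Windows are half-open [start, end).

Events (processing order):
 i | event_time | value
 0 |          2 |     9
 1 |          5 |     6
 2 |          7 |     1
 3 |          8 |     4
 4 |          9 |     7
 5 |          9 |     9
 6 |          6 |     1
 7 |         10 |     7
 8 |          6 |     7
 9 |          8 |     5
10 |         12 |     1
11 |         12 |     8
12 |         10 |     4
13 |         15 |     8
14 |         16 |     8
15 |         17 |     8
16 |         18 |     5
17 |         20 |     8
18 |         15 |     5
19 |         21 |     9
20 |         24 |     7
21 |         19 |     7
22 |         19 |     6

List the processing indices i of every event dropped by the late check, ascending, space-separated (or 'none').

8

i=0 t=2 v=9: → [2,4); WM=−∞
i=1 t=5 v=6: → [4,6); WM=−∞
i=2 t=7 v=1: → [6,8); WM=−∞
i=3 t=8 v=4: → [8,10); WM=5; [2,4) fires=1
i=4 t=9 v=7: → [8,10); WM=5
i=5 t=9 v=9: → [8,10); WM=5
i=6 t=6 v=1: → [6,8); WM=5
i=7 t=10 v=7: → [10,12); WM=7; [4,6) fires=1
i=8 t=6 v=7: DROP (t<7-0); WM=7
i=9 t=8 v=5: → [8,10); WM=7
i=10 t=12 v=1: → [12,14); WM=7
i=11 t=12 v=8: → [12,14); WM=9; [6,8) fires=1
i=12 t=10 v=4: → [10,12); WM=9
i=13 t=15 v=8: → [14,16); WM=9
i=14 t=16 v=8: → [16,18); WM=9
i=15 t=17 v=8: → [16,18); WM=14; [8,10) fires=4 [10,12) fires=2 [12,14) fires=2
i=16 t=18 v=5: → [18,20); WM=14
i=17 t=20 v=8: → [20,22); WM=14
i=18 t=15 v=5: → [14,16); WM=14
i=19 t=21 v=9: → [20,22); WM=18; [14,16) fires=2 [16,18) fires=1
i=20 t=24 v=7: → [24,26); WM=18
i=21 t=19 v=7: → [18,20); WM=18
i=22 t=19 v=6: → [18,20); WM=18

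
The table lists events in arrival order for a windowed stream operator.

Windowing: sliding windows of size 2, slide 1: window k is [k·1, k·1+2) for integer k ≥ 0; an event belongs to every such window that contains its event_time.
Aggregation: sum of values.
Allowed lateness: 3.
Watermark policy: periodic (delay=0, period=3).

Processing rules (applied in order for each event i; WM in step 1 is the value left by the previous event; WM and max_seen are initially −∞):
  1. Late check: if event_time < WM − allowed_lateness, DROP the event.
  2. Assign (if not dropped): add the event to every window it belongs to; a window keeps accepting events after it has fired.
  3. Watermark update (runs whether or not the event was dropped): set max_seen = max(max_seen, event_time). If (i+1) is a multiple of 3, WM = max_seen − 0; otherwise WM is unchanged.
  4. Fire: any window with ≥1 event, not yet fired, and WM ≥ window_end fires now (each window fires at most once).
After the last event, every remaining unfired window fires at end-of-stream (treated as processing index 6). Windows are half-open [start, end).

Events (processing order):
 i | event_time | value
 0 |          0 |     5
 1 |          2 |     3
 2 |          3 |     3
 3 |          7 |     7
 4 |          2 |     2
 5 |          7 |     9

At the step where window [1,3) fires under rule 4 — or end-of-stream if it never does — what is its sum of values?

i=0 t=0 v=5: → [0,2); WM=−∞
i=1 t=2 v=3: → [2,4),[1,3); WM=−∞
i=2 t=3 v=3: → [3,5),[2,4); WM=3; [0,2) fires=5 [1,3) fires=3
i=3 t=7 v=7: → [7,9),[6,8); WM=3
i=4 t=2 v=2: → [2,4),[1,3); WM=3
i=5 t=7 v=9: → [7,9),[6,8); WM=7; [2,4) fires=8 [3,5) fires=3

3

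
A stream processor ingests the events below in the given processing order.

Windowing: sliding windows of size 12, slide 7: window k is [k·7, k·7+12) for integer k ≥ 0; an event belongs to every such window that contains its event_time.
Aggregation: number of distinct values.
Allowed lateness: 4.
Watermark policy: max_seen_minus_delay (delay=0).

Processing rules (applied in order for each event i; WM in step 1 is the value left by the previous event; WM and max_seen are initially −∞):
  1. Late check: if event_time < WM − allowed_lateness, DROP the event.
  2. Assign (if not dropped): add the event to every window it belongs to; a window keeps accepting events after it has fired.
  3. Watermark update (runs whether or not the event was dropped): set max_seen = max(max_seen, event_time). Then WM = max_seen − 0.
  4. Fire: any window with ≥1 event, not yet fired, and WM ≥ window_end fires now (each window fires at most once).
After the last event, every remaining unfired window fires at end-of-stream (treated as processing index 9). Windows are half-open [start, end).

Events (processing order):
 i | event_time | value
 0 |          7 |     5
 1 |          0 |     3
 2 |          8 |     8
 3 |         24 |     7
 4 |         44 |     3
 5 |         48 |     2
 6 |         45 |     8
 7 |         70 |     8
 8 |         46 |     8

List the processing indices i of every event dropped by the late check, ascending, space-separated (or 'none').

1 8

i=0 t=7 v=5: → [7,19),[0,12); WM=7
i=1 t=0 v=3: DROP (t<7-4); WM=7
i=2 t=8 v=8: → [7,19),[0,12); WM=8
i=3 t=24 v=7: → [21,33),[14,26); WM=24; [0,12) fires=2 [7,19) fires=2
i=4 t=44 v=3: → [42,54),[35,47); WM=44; [14,26) fires=1 [21,33) fires=1
i=5 t=48 v=2: → [42,54); WM=48; [35,47) fires=1
i=6 t=45 v=8: → [42,54),[35,47); WM=48
i=7 t=70 v=8: → [70,82),[63,75); WM=70; [42,54) fires=3
i=8 t=46 v=8: DROP (t<70-4); WM=70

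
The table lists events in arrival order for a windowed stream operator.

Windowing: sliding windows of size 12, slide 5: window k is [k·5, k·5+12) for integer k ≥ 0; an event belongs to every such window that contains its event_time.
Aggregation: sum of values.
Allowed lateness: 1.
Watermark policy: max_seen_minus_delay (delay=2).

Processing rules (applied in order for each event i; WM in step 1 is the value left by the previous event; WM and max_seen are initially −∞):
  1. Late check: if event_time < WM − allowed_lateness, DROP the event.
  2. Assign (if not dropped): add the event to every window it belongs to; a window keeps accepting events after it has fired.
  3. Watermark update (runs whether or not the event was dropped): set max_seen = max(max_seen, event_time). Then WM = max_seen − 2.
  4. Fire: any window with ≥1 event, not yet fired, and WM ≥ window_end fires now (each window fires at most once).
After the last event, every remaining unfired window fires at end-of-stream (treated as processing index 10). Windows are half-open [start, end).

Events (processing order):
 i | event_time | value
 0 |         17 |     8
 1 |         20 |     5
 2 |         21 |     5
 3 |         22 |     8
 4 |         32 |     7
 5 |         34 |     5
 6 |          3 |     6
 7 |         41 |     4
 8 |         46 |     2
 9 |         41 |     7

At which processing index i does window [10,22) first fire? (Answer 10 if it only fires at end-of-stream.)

4

i=0 t=17 v=8: → [15,27),[10,22); WM=15
i=1 t=20 v=5: → [20,32),[15,27),[10,22); WM=18
i=2 t=21 v=5: → [20,32),[15,27),[10,22); WM=19
i=3 t=22 v=8: → [20,32),[15,27); WM=20
i=4 t=32 v=7: → [30,42),[25,37); WM=30; [10,22) fires=18 [15,27) fires=26
i=5 t=34 v=5: → [30,42),[25,37); WM=32; [20,32) fires=18
i=6 t=3 v=6: DROP (t<32-1); WM=32
i=7 t=41 v=4: → [40,52),[35,47),[30,42); WM=39; [25,37) fires=12
i=8 t=46 v=2: → [45,57),[40,52),[35,47); WM=44; [30,42) fires=16
i=9 t=41 v=7: DROP (t<44-1); WM=44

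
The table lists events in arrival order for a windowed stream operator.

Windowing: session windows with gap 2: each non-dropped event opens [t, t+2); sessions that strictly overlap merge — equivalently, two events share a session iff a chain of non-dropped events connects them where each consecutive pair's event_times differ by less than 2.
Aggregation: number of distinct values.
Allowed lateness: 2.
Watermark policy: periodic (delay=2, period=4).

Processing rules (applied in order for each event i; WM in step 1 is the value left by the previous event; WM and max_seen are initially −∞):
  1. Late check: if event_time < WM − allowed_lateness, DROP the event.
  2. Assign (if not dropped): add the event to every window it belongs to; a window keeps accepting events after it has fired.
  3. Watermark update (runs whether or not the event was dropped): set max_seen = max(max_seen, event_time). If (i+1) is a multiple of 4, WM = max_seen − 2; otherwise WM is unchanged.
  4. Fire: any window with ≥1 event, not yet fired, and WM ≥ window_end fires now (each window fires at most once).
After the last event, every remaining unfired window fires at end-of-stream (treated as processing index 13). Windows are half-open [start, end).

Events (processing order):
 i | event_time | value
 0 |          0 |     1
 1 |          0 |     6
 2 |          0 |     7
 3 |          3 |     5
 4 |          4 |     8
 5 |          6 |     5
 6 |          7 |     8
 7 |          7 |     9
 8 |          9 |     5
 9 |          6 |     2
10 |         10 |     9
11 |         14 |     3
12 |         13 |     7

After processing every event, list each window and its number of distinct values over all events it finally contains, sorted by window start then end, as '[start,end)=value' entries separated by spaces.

[0,2)=3 [3,6)=2 [6,9)=4 [9,12)=2 [13,16)=2

i=0 t=0 v=1: → [0,2); WM=−∞
i=1 t=0 v=6: → [0,2); WM=−∞
i=2 t=0 v=7: → [0,2); WM=−∞
i=3 t=3 v=5: → [3,5); WM=1
i=4 t=4 v=8: → [3,6); WM=1
i=5 t=6 v=5: → [6,8); WM=1
i=6 t=7 v=8: → [6,9); WM=1
i=7 t=7 v=9: → [6,9); WM=5
i=8 t=9 v=5: → [9,11); WM=5
i=9 t=6 v=2: → [6,9); WM=5
i=10 t=10 v=9: → [9,12); WM=5
i=11 t=14 v=3: → [14,16); WM=12
i=12 t=13 v=7: → [13,16); WM=12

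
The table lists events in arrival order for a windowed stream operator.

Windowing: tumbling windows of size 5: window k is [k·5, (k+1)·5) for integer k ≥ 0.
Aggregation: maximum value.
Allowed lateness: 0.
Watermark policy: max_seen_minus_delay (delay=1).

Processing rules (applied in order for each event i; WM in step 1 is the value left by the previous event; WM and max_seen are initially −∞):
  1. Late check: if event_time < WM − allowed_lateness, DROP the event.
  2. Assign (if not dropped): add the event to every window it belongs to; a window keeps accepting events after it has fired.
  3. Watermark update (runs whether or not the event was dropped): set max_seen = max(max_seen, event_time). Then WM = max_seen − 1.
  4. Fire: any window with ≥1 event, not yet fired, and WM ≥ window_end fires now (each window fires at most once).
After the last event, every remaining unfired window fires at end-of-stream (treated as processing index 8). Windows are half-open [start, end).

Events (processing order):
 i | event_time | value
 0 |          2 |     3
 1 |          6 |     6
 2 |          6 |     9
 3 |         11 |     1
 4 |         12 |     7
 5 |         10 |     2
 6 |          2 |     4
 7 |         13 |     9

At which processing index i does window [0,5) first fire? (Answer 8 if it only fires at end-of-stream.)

1

i=0 t=2 v=3: → [0,5); WM=1
i=1 t=6 v=6: → [5,10); WM=5; [0,5) fires=3
i=2 t=6 v=9: → [5,10); WM=5
i=3 t=11 v=1: → [10,15); WM=10; [5,10) fires=9
i=4 t=12 v=7: → [10,15); WM=11
i=5 t=10 v=2: DROP (t<11-0); WM=11
i=6 t=2 v=4: DROP (t<11-0); WM=11
i=7 t=13 v=9: → [10,15); WM=12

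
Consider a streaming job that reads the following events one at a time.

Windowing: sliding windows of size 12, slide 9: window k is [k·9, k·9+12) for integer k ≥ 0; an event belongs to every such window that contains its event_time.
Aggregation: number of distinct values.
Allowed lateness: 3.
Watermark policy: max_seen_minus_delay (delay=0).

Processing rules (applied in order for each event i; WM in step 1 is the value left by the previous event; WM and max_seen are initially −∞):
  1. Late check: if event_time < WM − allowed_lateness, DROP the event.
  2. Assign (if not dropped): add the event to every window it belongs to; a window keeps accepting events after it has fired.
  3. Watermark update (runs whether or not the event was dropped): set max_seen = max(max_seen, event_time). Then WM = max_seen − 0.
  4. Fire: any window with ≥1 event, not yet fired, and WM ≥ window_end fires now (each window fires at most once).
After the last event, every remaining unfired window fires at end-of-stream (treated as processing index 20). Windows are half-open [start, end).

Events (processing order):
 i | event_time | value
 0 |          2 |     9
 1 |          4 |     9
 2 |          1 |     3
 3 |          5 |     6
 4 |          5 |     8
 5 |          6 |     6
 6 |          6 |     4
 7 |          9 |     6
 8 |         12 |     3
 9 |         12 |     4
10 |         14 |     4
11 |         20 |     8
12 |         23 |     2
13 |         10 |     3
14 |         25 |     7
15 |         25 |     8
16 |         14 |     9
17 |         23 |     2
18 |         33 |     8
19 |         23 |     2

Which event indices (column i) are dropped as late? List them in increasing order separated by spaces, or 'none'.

i=0 t=2 v=9: → [0,12); WM=2
i=1 t=4 v=9: → [0,12); WM=4
i=2 t=1 v=3: → [0,12); WM=4
i=3 t=5 v=6: → [0,12); WM=5
i=4 t=5 v=8: → [0,12); WM=5
i=5 t=6 v=6: → [0,12); WM=6
i=6 t=6 v=4: → [0,12); WM=6
i=7 t=9 v=6: → [9,21),[0,12); WM=9
i=8 t=12 v=3: → [9,21); WM=12; [0,12) fires=5
i=9 t=12 v=4: → [9,21); WM=12
i=10 t=14 v=4: → [9,21); WM=14
i=11 t=20 v=8: → [18,30),[9,21); WM=20
i=12 t=23 v=2: → [18,30); WM=23; [9,21) fires=4
i=13 t=10 v=3: DROP (t<23-3); WM=23
i=14 t=25 v=7: → [18,30); WM=25
i=15 t=25 v=8: → [18,30); WM=25
i=16 t=14 v=9: DROP (t<25-3); WM=25
i=17 t=23 v=2: → [18,30); WM=25
i=18 t=33 v=8: → [27,39); WM=33; [18,30) fires=3
i=19 t=23 v=2: DROP (t<33-3); WM=33

13 16 19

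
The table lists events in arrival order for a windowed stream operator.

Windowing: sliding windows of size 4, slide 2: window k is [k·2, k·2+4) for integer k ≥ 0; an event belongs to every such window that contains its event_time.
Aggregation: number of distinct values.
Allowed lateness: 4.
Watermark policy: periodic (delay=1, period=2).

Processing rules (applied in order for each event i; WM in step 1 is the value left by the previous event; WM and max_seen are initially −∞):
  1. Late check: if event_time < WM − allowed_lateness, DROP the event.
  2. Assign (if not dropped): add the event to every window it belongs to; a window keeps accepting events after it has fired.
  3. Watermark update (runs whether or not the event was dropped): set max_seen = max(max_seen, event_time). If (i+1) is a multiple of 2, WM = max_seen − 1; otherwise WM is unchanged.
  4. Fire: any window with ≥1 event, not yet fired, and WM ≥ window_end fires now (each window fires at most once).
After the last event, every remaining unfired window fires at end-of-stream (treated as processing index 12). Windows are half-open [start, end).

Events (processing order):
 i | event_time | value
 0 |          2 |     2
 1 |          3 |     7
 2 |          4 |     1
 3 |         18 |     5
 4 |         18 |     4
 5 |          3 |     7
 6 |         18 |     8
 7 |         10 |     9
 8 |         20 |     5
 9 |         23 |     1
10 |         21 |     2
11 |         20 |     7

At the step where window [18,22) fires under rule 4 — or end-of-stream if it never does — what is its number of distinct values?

3

i=0 t=2 v=2: → [2,6),[0,4); WM=−∞
i=1 t=3 v=7: → [2,6),[0,4); WM=2
i=2 t=4 v=1: → [4,8),[2,6); WM=2
i=3 t=18 v=5: → [18,22),[16,20); WM=17; [0,4) fires=2 [2,6) fires=3 [4,8) fires=1
i=4 t=18 v=4: → [18,22),[16,20); WM=17
i=5 t=3 v=7: DROP (t<17-4); WM=17
i=6 t=18 v=8: → [18,22),[16,20); WM=17
i=7 t=10 v=9: DROP (t<17-4); WM=17
i=8 t=20 v=5: → [20,24),[18,22); WM=17
i=9 t=23 v=1: → [22,26),[20,24); WM=22; [16,20) fires=3 [18,22) fires=3
i=10 t=21 v=2: → [20,24),[18,22); WM=22
i=11 t=20 v=7: → [20,24),[18,22); WM=22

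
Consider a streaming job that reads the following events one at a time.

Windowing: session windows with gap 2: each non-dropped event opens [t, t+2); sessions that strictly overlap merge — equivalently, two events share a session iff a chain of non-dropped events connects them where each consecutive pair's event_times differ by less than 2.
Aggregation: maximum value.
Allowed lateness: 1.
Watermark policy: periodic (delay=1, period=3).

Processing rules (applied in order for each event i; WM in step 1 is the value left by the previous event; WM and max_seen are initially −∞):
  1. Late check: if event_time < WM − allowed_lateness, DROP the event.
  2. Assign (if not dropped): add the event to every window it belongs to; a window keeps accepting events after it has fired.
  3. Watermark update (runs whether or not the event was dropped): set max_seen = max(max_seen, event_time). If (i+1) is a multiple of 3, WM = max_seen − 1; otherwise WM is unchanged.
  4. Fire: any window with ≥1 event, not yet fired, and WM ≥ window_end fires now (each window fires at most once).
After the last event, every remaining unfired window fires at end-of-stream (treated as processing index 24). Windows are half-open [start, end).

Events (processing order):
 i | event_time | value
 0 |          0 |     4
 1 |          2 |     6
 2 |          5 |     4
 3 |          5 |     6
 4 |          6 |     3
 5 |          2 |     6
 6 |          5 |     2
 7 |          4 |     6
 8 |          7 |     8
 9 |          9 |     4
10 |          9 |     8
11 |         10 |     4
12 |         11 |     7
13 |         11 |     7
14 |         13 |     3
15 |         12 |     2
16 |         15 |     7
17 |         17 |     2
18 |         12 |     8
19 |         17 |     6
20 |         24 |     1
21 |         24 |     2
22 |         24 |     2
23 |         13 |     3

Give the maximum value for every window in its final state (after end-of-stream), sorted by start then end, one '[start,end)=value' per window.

[0,2)=4 [2,4)=6 [4,9)=8 [9,15)=8 [15,17)=7 [17,19)=6 [24,26)=2

i=0 t=0 v=4: → [0,2); WM=−∞
i=1 t=2 v=6: → [2,4); WM=−∞
i=2 t=5 v=4: → [5,7); WM=4
i=3 t=5 v=6: → [5,7); WM=4
i=4 t=6 v=3: → [5,8); WM=4
i=5 t=2 v=6: DROP (t<4-1); WM=5
i=6 t=5 v=2: → [5,8); WM=5
i=7 t=4 v=6: → [4,8); WM=5
i=8 t=7 v=8: → [4,9); WM=6
i=9 t=9 v=4: → [9,11); WM=6
i=10 t=9 v=8: → [9,11); WM=6
i=11 t=10 v=4: → [9,12); WM=9
i=12 t=11 v=7: → [9,13); WM=9
i=13 t=11 v=7: → [9,13); WM=9
i=14 t=13 v=3: → [13,15); WM=12
i=15 t=12 v=2: → [9,15); WM=12
i=16 t=15 v=7: → [15,17); WM=12
i=17 t=17 v=2: → [17,19); WM=16
i=18 t=12 v=8: DROP (t<16-1); WM=16
i=19 t=17 v=6: → [17,19); WM=16
i=20 t=24 v=1: → [24,26); WM=23
i=21 t=24 v=2: → [24,26); WM=23
i=22 t=24 v=2: → [24,26); WM=23
i=23 t=13 v=3: DROP (t<23-1); WM=23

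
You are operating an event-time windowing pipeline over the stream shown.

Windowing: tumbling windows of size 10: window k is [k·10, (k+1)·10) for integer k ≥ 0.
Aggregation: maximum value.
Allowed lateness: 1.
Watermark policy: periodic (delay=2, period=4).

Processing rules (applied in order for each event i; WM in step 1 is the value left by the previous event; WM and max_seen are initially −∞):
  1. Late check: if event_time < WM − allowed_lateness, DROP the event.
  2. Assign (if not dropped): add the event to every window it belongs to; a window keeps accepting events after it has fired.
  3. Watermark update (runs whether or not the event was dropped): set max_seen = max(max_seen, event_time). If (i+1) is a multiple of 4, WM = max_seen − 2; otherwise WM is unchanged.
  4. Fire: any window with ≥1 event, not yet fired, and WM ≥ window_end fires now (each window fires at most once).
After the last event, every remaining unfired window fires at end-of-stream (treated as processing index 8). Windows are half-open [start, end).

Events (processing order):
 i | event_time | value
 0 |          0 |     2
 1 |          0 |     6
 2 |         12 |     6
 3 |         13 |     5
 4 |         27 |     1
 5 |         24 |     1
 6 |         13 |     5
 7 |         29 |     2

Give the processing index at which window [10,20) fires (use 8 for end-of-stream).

7

i=0 t=0 v=2: → [0,10); WM=−∞
i=1 t=0 v=6: → [0,10); WM=−∞
i=2 t=12 v=6: → [10,20); WM=−∞
i=3 t=13 v=5: → [10,20); WM=11; [0,10) fires=6
i=4 t=27 v=1: → [20,30); WM=11
i=5 t=24 v=1: → [20,30); WM=11
i=6 t=13 v=5: → [10,20); WM=11
i=7 t=29 v=2: → [20,30); WM=27; [10,20) fires=6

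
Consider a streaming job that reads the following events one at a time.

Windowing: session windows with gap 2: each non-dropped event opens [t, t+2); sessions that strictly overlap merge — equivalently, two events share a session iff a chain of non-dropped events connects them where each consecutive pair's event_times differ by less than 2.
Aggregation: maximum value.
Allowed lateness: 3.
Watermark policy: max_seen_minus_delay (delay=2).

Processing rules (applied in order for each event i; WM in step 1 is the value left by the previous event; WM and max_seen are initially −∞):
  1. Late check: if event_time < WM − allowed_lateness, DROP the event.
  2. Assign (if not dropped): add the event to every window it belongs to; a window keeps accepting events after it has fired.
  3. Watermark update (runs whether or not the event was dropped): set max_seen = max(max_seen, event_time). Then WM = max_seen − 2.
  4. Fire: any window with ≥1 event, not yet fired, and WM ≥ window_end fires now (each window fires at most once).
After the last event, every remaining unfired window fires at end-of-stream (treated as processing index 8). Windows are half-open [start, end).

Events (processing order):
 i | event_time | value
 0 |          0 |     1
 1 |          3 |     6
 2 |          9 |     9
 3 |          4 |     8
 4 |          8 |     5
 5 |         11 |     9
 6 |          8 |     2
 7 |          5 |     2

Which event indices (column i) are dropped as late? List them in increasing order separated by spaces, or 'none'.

i=0 t=0 v=1: → [0,2); WM=-2
i=1 t=3 v=6: → [3,5); WM=1
i=2 t=9 v=9: → [9,11); WM=7
i=3 t=4 v=8: → [3,6); WM=7
i=4 t=8 v=5: → [8,11); WM=7
i=5 t=11 v=9: → [11,13); WM=9
i=6 t=8 v=2: → [8,11); WM=9
i=7 t=5 v=2: DROP (t<9-3); WM=9

7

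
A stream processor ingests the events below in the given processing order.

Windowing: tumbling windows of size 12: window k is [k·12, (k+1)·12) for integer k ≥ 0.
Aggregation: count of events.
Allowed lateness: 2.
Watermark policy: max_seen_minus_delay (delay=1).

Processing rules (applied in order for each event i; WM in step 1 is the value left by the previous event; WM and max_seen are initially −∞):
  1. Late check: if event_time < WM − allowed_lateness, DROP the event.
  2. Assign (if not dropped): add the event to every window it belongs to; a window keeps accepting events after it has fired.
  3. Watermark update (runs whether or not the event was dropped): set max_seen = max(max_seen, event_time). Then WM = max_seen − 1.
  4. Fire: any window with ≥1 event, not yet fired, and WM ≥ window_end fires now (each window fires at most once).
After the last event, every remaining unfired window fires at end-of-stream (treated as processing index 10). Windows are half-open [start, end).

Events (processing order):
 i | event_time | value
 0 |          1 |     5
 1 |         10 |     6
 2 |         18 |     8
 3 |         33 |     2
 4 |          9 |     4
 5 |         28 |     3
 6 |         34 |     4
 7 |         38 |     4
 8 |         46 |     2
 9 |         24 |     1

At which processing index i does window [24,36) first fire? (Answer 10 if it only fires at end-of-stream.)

7

i=0 t=1 v=5: → [0,12); WM=0
i=1 t=10 v=6: → [0,12); WM=9
i=2 t=18 v=8: → [12,24); WM=17; [0,12) fires=2
i=3 t=33 v=2: → [24,36); WM=32; [12,24) fires=1
i=4 t=9 v=4: DROP (t<32-2); WM=32
i=5 t=28 v=3: DROP (t<32-2); WM=32
i=6 t=34 v=4: → [24,36); WM=33
i=7 t=38 v=4: → [36,48); WM=37; [24,36) fires=2
i=8 t=46 v=2: → [36,48); WM=45
i=9 t=24 v=1: DROP (t<45-2); WM=45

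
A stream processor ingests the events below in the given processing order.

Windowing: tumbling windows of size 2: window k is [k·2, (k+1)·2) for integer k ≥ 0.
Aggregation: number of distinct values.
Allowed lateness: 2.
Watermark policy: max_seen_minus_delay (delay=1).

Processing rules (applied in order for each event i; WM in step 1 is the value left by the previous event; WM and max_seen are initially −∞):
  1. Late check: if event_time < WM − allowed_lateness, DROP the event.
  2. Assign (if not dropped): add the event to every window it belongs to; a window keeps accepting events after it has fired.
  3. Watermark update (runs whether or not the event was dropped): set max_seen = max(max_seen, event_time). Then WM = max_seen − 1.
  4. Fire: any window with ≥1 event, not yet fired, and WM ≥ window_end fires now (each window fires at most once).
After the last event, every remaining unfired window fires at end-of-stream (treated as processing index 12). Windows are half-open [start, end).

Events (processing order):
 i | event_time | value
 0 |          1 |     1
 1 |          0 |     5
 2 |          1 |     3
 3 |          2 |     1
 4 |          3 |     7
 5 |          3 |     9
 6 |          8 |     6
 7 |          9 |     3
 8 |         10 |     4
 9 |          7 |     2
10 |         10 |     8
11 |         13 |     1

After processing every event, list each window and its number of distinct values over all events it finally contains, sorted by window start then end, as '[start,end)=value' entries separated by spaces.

[0,2)=3 [2,4)=3 [6,8)=1 [8,10)=2 [10,12)=2 [12,14)=1

i=0 t=1 v=1: → [0,2); WM=0
i=1 t=0 v=5: → [0,2); WM=0
i=2 t=1 v=3: → [0,2); WM=0
i=3 t=2 v=1: → [2,4); WM=1
i=4 t=3 v=7: → [2,4); WM=2; [0,2) fires=3
i=5 t=3 v=9: → [2,4); WM=2
i=6 t=8 v=6: → [8,10); WM=7; [2,4) fires=3
i=7 t=9 v=3: → [8,10); WM=8
i=8 t=10 v=4: → [10,12); WM=9
i=9 t=7 v=2: → [6,8); WM=9; [6,8) fires=1
i=10 t=10 v=8: → [10,12); WM=9
i=11 t=13 v=1: → [12,14); WM=12; [8,10) fires=2 [10,12) fires=2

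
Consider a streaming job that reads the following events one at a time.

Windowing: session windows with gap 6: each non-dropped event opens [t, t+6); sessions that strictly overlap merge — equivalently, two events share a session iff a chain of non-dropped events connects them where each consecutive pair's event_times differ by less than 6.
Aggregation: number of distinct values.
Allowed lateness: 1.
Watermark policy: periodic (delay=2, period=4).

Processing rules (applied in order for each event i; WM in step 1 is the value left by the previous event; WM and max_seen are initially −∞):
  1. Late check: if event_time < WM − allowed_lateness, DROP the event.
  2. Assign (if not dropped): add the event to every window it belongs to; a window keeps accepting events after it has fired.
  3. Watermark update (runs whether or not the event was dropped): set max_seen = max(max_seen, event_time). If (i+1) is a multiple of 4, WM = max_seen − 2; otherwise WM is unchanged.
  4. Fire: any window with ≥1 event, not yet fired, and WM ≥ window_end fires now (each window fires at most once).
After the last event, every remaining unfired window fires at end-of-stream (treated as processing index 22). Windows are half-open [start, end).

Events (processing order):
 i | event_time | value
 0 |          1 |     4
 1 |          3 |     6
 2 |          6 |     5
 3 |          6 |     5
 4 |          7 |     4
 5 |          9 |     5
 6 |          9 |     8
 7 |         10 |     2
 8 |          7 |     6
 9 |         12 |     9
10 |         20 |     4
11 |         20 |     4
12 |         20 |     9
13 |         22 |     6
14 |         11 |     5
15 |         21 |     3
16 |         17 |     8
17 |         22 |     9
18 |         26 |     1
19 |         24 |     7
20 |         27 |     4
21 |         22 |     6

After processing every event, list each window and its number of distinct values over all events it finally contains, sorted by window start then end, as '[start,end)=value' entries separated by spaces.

i=0 t=1 v=4: → [1,7); WM=−∞
i=1 t=3 v=6: → [1,9); WM=−∞
i=2 t=6 v=5: → [1,12); WM=−∞
i=3 t=6 v=5: → [1,12); WM=4
i=4 t=7 v=4: → [1,13); WM=4
i=5 t=9 v=5: → [1,15); WM=4
i=6 t=9 v=8: → [1,15); WM=4
i=7 t=10 v=2: → [1,16); WM=8
i=8 t=7 v=6: → [1,16); WM=8
i=9 t=12 v=9: → [1,18); WM=8
i=10 t=20 v=4: → [20,26); WM=8
i=11 t=20 v=4: → [20,26); WM=18
i=12 t=20 v=9: → [20,26); WM=18
i=13 t=22 v=6: → [20,28); WM=18
i=14 t=11 v=5: DROP (t<18-1); WM=18
i=15 t=21 v=3: → [20,28); WM=20
i=16 t=17 v=8: DROP (t<20-1); WM=20
i=17 t=22 v=9: → [20,28); WM=20
i=18 t=26 v=1: → [20,32); WM=20
i=19 t=24 v=7: → [20,32); WM=24
i=20 t=27 v=4: → [20,33); WM=24
i=21 t=22 v=6: DROP (t<24-1); WM=24

[1,18)=6 [20,33)=6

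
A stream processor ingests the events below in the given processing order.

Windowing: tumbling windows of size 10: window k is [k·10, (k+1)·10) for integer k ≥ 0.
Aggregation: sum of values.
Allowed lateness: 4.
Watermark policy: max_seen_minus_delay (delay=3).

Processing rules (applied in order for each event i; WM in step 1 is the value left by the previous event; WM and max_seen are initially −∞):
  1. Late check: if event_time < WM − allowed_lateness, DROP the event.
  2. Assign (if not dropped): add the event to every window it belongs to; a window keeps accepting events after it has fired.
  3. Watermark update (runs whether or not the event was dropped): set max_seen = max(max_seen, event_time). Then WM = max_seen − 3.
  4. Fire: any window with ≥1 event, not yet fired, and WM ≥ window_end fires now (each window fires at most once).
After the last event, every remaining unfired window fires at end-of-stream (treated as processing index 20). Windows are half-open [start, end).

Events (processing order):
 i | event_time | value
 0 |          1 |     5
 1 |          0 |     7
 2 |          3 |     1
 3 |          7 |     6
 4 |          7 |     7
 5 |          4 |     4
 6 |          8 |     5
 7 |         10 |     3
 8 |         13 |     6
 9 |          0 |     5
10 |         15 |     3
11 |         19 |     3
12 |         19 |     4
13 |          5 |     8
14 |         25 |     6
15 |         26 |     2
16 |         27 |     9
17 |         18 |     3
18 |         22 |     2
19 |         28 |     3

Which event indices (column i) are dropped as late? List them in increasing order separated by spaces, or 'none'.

i=0 t=1 v=5: → [0,10); WM=-2
i=1 t=0 v=7: → [0,10); WM=-2
i=2 t=3 v=1: → [0,10); WM=0
i=3 t=7 v=6: → [0,10); WM=4
i=4 t=7 v=7: → [0,10); WM=4
i=5 t=4 v=4: → [0,10); WM=4
i=6 t=8 v=5: → [0,10); WM=5
i=7 t=10 v=3: → [10,20); WM=7
i=8 t=13 v=6: → [10,20); WM=10; [0,10) fires=35
i=9 t=0 v=5: DROP (t<10-4); WM=10
i=10 t=15 v=3: → [10,20); WM=12
i=11 t=19 v=3: → [10,20); WM=16
i=12 t=19 v=4: → [10,20); WM=16
i=13 t=5 v=8: DROP (t<16-4); WM=16
i=14 t=25 v=6: → [20,30); WM=22; [10,20) fires=19
i=15 t=26 v=2: → [20,30); WM=23
i=16 t=27 v=9: → [20,30); WM=24
i=17 t=18 v=3: DROP (t<24-4); WM=24
i=18 t=22 v=2: → [20,30); WM=24
i=19 t=28 v=3: → [20,30); WM=25

9 13 17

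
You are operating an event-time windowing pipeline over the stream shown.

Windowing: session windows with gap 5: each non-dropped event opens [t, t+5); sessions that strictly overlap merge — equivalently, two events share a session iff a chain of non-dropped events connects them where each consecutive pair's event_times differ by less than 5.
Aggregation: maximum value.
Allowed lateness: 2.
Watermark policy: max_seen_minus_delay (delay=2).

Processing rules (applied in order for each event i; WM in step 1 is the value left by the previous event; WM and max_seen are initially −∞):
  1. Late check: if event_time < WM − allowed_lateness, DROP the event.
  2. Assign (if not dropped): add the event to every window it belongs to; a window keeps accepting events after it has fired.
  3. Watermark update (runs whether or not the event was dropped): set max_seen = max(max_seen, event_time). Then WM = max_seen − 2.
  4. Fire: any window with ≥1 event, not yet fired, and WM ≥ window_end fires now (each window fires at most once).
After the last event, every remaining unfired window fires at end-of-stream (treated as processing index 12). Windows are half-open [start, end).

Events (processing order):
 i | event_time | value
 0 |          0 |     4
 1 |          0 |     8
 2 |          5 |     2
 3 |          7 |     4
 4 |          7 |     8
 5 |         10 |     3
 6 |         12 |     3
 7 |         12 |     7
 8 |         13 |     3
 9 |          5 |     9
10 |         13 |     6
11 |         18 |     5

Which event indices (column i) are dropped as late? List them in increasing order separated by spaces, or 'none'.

i=0 t=0 v=4: → [0,5); WM=-2
i=1 t=0 v=8: → [0,5); WM=-2
i=2 t=5 v=2: → [5,10); WM=3
i=3 t=7 v=4: → [5,12); WM=5
i=4 t=7 v=8: → [5,12); WM=5
i=5 t=10 v=3: → [5,15); WM=8
i=6 t=12 v=3: → [5,17); WM=10
i=7 t=12 v=7: → [5,17); WM=10
i=8 t=13 v=3: → [5,18); WM=11
i=9 t=5 v=9: DROP (t<11-2); WM=11
i=10 t=13 v=6: → [5,18); WM=11
i=11 t=18 v=5: → [18,23); WM=16

9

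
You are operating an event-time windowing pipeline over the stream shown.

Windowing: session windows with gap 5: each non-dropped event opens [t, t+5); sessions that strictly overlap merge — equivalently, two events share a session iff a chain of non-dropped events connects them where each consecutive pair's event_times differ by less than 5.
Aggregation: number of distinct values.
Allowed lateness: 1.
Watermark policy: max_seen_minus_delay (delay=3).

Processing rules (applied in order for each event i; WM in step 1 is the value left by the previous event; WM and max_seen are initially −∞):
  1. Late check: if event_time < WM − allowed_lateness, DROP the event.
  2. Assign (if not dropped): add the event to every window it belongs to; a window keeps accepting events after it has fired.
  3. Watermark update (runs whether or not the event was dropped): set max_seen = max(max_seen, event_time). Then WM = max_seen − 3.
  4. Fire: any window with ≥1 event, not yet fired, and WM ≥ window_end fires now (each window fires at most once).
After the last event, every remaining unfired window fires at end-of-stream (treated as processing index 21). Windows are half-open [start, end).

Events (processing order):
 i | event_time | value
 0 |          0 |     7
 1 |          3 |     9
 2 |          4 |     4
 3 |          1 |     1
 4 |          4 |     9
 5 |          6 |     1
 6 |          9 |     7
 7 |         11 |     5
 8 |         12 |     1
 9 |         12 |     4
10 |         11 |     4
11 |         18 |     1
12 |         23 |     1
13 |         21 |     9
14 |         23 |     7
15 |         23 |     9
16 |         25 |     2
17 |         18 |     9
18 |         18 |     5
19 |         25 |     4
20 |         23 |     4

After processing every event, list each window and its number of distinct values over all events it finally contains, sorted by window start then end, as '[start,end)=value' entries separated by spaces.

[0,17)=5 [18,30)=5

i=0 t=0 v=7: → [0,5); WM=-3
i=1 t=3 v=9: → [0,8); WM=0
i=2 t=4 v=4: → [0,9); WM=1
i=3 t=1 v=1: → [0,9); WM=1
i=4 t=4 v=9: → [0,9); WM=1
i=5 t=6 v=1: → [0,11); WM=3
i=6 t=9 v=7: → [0,14); WM=6
i=7 t=11 v=5: → [0,16); WM=8
i=8 t=12 v=1: → [0,17); WM=9
i=9 t=12 v=4: → [0,17); WM=9
i=10 t=11 v=4: → [0,17); WM=9
i=11 t=18 v=1: → [18,23); WM=15
i=12 t=23 v=1: → [23,28); WM=20
i=13 t=21 v=9: → [18,28); WM=20
i=14 t=23 v=7: → [18,28); WM=20
i=15 t=23 v=9: → [18,28); WM=20
i=16 t=25 v=2: → [18,30); WM=22
i=17 t=18 v=9: DROP (t<22-1); WM=22
i=18 t=18 v=5: DROP (t<22-1); WM=22
i=19 t=25 v=4: → [18,30); WM=22
i=20 t=23 v=4: → [18,30); WM=22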